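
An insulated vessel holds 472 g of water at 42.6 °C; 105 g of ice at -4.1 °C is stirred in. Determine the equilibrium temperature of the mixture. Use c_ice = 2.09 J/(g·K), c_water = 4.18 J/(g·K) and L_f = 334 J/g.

Net heat exchanged in the isolated system is zero:
warm ice to 0 °C: 105×2.09×(0 − (-4.1)) = 899.74
  latent heat to melt: 105×334 = 35070
  meltwater 0→T: 105×4.18×T = 438.9 T
  water: 1973(T − 42.6)
2411.9 T = 84048 − 35970 = 48078
T ≈ 19.93 °C — above 0 °C, consistent with complete melting.

T_f ≈ 19.9 °C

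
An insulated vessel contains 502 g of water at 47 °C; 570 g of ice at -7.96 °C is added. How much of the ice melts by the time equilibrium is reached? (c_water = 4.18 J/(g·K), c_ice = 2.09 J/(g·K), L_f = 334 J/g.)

Cooling the water to 0 °C releases 502×4.18×47 = 98623 J.
Of that, 570×2.09×7.96 = 9482.7 J goes to bring the ice to 0 °C, leaving 89140 J.
Fully melting the ice requires m_ice L_f = 570×334 = 190380 J.
89140 J < 190380 J, so only part of the ice melts and the system sits at 0 °C.
m_melt = 89140 / L_f = 266.9 g.

m_melted ≈ 267 g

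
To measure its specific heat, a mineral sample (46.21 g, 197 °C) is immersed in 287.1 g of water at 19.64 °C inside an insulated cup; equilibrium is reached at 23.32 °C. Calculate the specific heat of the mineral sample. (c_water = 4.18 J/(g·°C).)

c ≈ 0.55 J/(g·°C)

Conservation of energy gives ΣQ = 0:
46.21×c×(23.32 − 197) + 287.1×4.18×(23.32 − 19.64) = 0
-8025.8 c = -4416.3
c = -4416.3/-8025.8 ≈ 0.5503 J/(g·°C)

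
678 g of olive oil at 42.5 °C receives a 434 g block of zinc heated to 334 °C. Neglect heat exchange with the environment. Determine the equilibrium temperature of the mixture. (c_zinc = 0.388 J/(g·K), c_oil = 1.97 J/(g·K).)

T_f ≈ 75.1 °C

Setting the total heat transfer to zero:
434×0.388×(T − 334) + 678×1.97×(T − 42.5) = 0
1504.1 T = 113008
T = 113008 / 1504.1 = 75.1 °C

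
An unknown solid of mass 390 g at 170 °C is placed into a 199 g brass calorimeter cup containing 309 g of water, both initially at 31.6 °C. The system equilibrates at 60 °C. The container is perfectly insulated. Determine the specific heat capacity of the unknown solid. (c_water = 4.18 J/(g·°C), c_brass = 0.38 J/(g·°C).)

Energy conservation, ΣQ = 0:
390×c×(60 − 170) + 309×4.18×(60 − 31.6) + 199×0.38×(60 − 31.6) = 0
-42900 c = -38830
c = -38830/-42900 ≈ 0.9051 J/(g·°C)

c ≈ 0.905 J/(g·°C)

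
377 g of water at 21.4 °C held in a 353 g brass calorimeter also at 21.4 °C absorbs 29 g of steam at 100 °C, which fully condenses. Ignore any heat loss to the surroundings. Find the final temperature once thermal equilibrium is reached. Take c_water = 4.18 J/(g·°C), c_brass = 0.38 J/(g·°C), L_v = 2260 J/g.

T_f ≈ 62.4 °C

Let T be the final temperature. ΣQ_i = 0:
latent heat released on condensation: 29·2260 = 65540; condensed water 100 °C→T: 121.22(T − 100); original water: 1575.9(T − 21.4); brass cup: 353·0.38·(T − 21.4) = 134.14(T − 21.4)
1831.2 T = 65540 + 12122 + 36594 = 114256
T ≈ 62.39 °C, under the boiling point, so the assumption holds.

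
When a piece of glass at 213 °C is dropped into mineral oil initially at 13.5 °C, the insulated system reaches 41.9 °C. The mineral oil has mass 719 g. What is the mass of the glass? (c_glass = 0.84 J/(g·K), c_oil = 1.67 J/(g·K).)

|Q_glass| = |Q_oil|:
m×0.84×(213 − 41.9) = 719×1.67×(41.9 − 13.5)
143.72 m = 34101  ⇒  m ≈ 237.3 g

m ≈ 237 g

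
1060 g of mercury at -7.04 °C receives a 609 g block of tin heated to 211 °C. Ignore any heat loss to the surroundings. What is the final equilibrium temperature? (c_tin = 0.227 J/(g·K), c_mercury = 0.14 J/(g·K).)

With ΣQ=0 the equilibrium temperature is the m·c-weighted mean:
T_f = (138.24·211 + 148.4·(-7.04)) / (138.24 + 148.4)
    = 28125 / 286.64 ≈ 98.12 °C

T_f ≈ 98.1 °C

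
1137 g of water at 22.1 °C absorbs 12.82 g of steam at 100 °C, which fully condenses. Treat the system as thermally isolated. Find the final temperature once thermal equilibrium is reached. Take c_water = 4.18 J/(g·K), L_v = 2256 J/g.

T_f ≈ 29.0 °C

Energy conservation, ΣQ = 0:
latent heat released on condensation: 12.82×2256 = 28922; condensate cools 100→T: 12.82×4.18×(T − 100) = 53.59(T − 100); water warms: 1137×4.18×(T − 22.1) = 4752.7(T − 22.1)
4806.2 T = 28922 + 5358.8 + 105034 = 139314
T ≈ 28.99 °C (< 100 °C, so full condensation is consistent).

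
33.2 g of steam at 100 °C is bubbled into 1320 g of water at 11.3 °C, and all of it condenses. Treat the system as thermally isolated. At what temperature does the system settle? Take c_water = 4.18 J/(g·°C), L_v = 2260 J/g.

T_f ≈ 26.7 °C

Conservation of energy gives ΣQ = 0:
condense steam: −33.2×2260 = −75032
  condensate cools 100→T: 33.2×4.18×(T − 100) = 138.78(T − 100)
  water warms: 1320×4.18×(T − 11.3) = 5517.6(T − 11.3)
5656.4 T = 75032 + 13878 + 62349 = 151258
T ≈ 26.74 °C, under the boiling point, so the assumption holds.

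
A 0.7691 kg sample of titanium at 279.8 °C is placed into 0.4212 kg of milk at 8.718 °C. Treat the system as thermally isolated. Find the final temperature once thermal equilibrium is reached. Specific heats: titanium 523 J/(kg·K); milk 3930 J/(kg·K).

T_f ≈ 61.7 °C

Heat gained plus heat lost sum to zero:
0.7691*523*(T − 279.8) + 0.4212*3930*(T − 8.718) = 0
2057.6 T = 126978
T ≈ 61.71 °C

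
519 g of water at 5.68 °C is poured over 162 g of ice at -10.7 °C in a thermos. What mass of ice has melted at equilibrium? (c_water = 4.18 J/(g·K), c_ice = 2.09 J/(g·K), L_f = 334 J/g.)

Water can give up m c ΔT = 519×4.18×5.68 = 12322 J before reaching 0 °C.
Warming the ice to 0 °C takes 162×2.09×10.7 = 3622.8 J, leaving 8699.5 J for melting.
Melting all 162 g of ice would need 162×334 = 54108 J.
8699.5 J < 54108 J, so only part of the ice melts and the system sits at 0 °C.
m_melted×334 = 8699.5  ⇒  m_melted ≈ 26.05 g.

m_melted ≈ 26 g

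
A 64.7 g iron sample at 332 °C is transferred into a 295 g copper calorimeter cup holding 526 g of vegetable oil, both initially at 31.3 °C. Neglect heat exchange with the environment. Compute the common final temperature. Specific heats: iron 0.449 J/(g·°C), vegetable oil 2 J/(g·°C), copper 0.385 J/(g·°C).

T_f ≈ 38.6 °C

Setting the total heat transfer to zero:
64.7·0.449·(T − 332) + 526·2·(T − 31.3) + 295·0.385·(T − 31.3) = 0
29.05(T − 332) + 1052(T − 31.3) + 113.58(T − 31.3) = 0
(29.05 + 1052 + 113.58) T = 29.05·332 + 1052·31.3 + 113.58·31.3
T ≈ 38.61 °C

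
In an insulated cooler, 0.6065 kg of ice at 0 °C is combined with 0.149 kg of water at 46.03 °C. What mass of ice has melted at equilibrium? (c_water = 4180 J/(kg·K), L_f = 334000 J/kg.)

m_melted ≈ 0.0858 kg

Heat available from the water dropping to 0 °C: 0.149·4180·46.03 = 28668 J.
Melting all 0.6065 kg of ice would need 0.6065·334000 = 202571 J.
That's not enough to melt it all — equilibrium is at 0 °C with ice remaining.
m_melted·334000 = 28668  ⇒  m_melted ≈ 0.08583 kg.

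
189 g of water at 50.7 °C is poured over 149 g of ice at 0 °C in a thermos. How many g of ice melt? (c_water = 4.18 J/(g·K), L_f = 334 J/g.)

m_melted ≈ 120 g

Cooling the water to 0 °C releases 189×4.18×50.7 = 40054 J.
Fully melting the ice requires m_ice L_f = 149×334 = 49766 J.
40054 J < 49766 J, so only part of the ice melts and the system sits at 0 °C.
m_melted×334 = 40054  ⇒  m_melted ≈ 119.9 g.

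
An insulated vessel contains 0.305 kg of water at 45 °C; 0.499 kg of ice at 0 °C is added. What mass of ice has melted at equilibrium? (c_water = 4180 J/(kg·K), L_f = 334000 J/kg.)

m_melted ≈ 0.172 kg

Cooling the water to 0 °C releases 0.305×4180×45 = 57370 J.
Melting all 0.499 kg of ice would need 0.499×334000 = 166666 J.
Since 57370 < 166666 J, not all the ice melts; equilibrium is at 0 °C.
Mass melted = 57370/334000 ≈ 0.1718 kg.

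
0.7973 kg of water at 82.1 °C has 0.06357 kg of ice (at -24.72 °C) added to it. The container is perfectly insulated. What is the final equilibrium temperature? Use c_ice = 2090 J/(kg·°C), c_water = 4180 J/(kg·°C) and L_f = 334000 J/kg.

T_f ≈ 69.2 °C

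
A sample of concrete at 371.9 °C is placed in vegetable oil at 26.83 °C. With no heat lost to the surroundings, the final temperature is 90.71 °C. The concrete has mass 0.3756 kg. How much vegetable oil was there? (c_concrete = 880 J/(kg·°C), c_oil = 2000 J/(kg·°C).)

m ≈ 0.727 kg

Let T be the final temperature. ΣQ_i = 0:
0.3756×880×(90.71 − 371.9) + m×2000×(90.71 − 26.83) = 0
127760 m = 92941
m = 92941/127760 ≈ 0.7275 kg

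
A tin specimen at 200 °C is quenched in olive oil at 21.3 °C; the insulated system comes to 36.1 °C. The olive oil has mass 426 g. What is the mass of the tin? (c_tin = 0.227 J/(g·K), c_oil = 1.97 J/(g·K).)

m ≈ 334 g

Heat lost by the tin = heat gained by the oil:
m×0.227×(200 − 36.1) = 426×1.97×(36.1 − 21.3)
37.21 m = 12420  ⇒  m ≈ 333.8 g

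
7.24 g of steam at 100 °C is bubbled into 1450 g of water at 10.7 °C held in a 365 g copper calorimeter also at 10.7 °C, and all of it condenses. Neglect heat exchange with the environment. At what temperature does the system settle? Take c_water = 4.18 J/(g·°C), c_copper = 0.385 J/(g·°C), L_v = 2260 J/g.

T_f ≈ 13.8 °C

Let T be the final temperature. ΣQ_i = 0:
condense steam: −7.24·2260 = −16362
  condensed water 100 °C→T: 30.26(T − 100)
  water warms: 1450·4.18·(T − 10.7) = 6061(T − 10.7)
  copper cup: 365·0.385·(T − 10.7) = 140.53(T − 10.7)
6231.8 T = 16362 + 3026.3 + 66356 = 85745
T ≈ 13.76 °C — below 100 °C, confirming all the steam condensed.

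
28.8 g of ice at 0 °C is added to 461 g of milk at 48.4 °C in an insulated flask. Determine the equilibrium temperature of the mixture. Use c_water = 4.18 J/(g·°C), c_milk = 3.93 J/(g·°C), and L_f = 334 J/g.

Let T be the final temperature. ΣQ_i = 0:
latent heat to melt: 28.8·334 = 9619.2
  meltwater 0→T: 28.8·4.18·T = 120.38 T
  milk cools: 461·3.93·(T − 48.4) = 1811.7(T − 48.4)
1932.1 T = 87688 − 9619.2 = 78069
T ≈ 40.41 °C — above 0 °C, consistent with complete melting.

T_f ≈ 40.4 °C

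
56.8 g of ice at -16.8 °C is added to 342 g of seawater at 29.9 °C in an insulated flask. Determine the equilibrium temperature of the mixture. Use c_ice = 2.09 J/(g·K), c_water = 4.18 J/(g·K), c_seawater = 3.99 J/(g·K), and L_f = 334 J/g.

T_f ≈ 12.4 °C

Heat gained plus heat lost sum to zero:
warm ice to 0 °C: 56.8·2.09·(0 − (-16.8)) = 1994.4
  fusion: m_ice L_f = 56.8·334 = 18971
  meltwater 0→T: 56.8·4.18·T = 237.42 T
  seawater cools: 342·3.99·(T − 29.9) = 1364.6(T − 29.9)
1602 T = 40801 − 20966 = 19835
T ≈ 12.38 °C — above 0 °C, consistent with complete melting.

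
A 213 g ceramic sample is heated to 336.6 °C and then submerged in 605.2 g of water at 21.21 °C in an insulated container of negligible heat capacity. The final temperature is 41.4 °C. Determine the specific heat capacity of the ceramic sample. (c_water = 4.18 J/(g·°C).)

m_s c (T_s − T_f) = m_water c_water (T_f − T_0):
213×c×(336.6 − 41.4) = 605.2×4.18×(41.4 − 21.21)
62878 c = 51075  ⇒  c ≈ 0.8123 J/(g·°C)

c ≈ 0.812 J/(g·°C)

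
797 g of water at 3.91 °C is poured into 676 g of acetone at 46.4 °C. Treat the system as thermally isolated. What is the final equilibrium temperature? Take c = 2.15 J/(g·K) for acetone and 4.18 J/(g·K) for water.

Set heat shed by the hot body equal to heat absorbed by the cold body:
676·2.15·(46.4 − T) = 797·4.18·(T − 3.91)
1453.4(46.4 − T) = 3331.5(T − 3.91)
4784.9 T = 80464  ⇒  T ≈ 16.82 °C

T_f ≈ 16.8 °C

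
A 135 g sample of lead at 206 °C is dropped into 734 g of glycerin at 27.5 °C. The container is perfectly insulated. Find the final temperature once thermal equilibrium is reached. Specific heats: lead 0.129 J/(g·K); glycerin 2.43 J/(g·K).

T_f ≈ 29.2 °C

Let T be the final temperature. ΣQ_i = 0:
135·0.129·(T − 206) + 734·2.43·(T − 27.5) = 0
17.41(T − 206) + 1783.6(T − 27.5) = 0
1801 T = 52637
T = 52637 / 1801 = 29.2 °C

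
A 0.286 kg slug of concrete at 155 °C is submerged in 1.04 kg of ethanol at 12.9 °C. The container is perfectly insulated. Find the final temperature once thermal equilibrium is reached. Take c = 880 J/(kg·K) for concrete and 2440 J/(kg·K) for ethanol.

T_f ≈ 25.7 °C

|Q_concrete| = |Q_ethanol|:
0.286·880·(155 − T) = 1.04·2440·(T − 12.9)
251.68(155 − T) = 2537.6(T − 12.9)
2789.3 T = 71745  ⇒  T ≈ 25.72 °C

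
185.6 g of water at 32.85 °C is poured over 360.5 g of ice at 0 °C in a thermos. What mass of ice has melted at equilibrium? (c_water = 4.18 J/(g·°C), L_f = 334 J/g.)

Water can give up m c ΔT = 185.6×4.18×32.85 = 25485 J before reaching 0 °C.
Fully melting the ice requires m_ice L_f = 360.5×334 = 120407 J.
Since 25485 < 120407 J, not all the ice melts; equilibrium is at 0 °C.
Mass melted = 25485/334 ≈ 76.3 g.

m_melted ≈ 76.3 g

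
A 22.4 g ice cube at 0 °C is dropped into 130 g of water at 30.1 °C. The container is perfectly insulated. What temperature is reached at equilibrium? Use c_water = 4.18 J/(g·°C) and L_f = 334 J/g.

Let T be the final temperature. ΣQ_i = 0:
latent heat to melt: 22.4·334 = 7481.6; meltwater 0→T: 22.4·4.18·T = 93.63 T; water cools: 130·4.18·(T − 30.1) = 543.4(T − 30.1)
637.03 T = 16356 − 7481.6 = 8874.7
T ≈ 13.93 °C. Since T > 0 °C, the all-ice-melts assumption holds.

T_f ≈ 13.9 °C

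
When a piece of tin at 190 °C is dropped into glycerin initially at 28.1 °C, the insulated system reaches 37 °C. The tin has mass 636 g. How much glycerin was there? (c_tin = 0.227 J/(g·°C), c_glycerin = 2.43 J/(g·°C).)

Let T be the final temperature. ΣQ_i = 0:
636·0.227·(37 − 190) + m·2.43·(37 − 28.1) = 0
21.63 m = 22089
m = 22089/21.63 ≈ 1021 g

m ≈ 1020 g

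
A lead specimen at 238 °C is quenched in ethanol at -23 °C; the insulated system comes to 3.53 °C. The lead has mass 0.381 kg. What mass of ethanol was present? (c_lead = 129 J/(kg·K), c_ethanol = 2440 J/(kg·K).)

m ≈ 0.178 kg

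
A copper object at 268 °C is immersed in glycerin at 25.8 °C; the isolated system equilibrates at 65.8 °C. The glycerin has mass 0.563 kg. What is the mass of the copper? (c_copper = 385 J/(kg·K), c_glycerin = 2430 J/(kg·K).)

m ≈ 0.703 kg

Heat lost by the copper = heat gained by the glycerin:
m×385×(268 − 65.8) = 0.563×2430×(65.8 − 25.8)
77847 m = 54724  ⇒  m ≈ 0.703 kg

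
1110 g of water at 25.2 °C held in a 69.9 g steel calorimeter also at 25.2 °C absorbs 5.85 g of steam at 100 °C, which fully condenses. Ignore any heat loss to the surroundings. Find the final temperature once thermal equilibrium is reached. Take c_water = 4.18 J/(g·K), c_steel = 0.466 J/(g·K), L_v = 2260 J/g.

T_f ≈ 28.4 °C

Energy conservation, ΣQ = 0:
latent heat released on condensation: 5.85×2260 = 13221; condensed water 100 °C→T: 24.45(T − 100); water warms: 1110×4.18×(T − 25.2) = 4639.8(T − 25.2); steel cup: 69.9×0.466×(T − 25.2) = 32.57(T − 25.2)
4696.8 T = 13221 + 2445.3 + 117744 = 133410
T ≈ 28.40 °C (< 100 °C, so full condensation is consistent).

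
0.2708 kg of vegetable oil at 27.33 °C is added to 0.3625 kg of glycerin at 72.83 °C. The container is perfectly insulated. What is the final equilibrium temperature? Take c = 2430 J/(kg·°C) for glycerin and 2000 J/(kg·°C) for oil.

T_f ≈ 55.5 °C

Set heat shed by the hot body equal to heat absorbed by the cold body:
0.3625*2430*(72.83 − T) = 0.2708*2000*(T − 27.33)
880.88(72.83 − T) = 541.6(T − 27.33)
1422.5 T = 78956  ⇒  T ≈ 55.51 °C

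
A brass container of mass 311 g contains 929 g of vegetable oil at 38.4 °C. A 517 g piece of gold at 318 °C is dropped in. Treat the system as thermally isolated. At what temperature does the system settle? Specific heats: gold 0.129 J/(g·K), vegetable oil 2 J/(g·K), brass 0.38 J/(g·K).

T_f ≈ 47.5 °C

Taking heat into each body as positive, Σ m c ΔT = 0:
517·0.129·(T − 318) + 929·2·(T − 38.4) + 311·0.38·(T − 38.4) = 0
66.69(T − 318) + 1858(T − 38.4) + 118.18(T − 38.4) = 0
(66.69 + 1858 + 118.18) T = 66.69·318 + 1858·38.4 + 118.18·38.4
T = 97094/2042.9 ≈ 47.53 °C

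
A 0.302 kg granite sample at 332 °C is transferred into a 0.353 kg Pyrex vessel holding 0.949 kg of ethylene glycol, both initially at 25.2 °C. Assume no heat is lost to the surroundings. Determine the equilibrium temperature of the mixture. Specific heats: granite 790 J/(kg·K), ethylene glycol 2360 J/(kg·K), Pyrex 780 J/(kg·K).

Let T be the final temperature. ΣQ_i = 0:
0.302*790*(T − 332) + 0.949*2360*(T − 25.2) + 0.353*780*(T − 25.2) = 0
238.58(T − 332) + 2239.6(T − 25.2) + 275.34(T − 25.2) = 0
(238.58 + 2239.6 + 275.34) T = 238.58*332 + 2239.6*25.2 + 275.34*25.2
T = 142586/2753.6 ≈ 51.78 °C

T_f ≈ 51.8 °C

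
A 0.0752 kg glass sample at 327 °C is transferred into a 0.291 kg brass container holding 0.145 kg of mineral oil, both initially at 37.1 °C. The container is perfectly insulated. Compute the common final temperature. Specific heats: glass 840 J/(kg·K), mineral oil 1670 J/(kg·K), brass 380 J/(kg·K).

T_f ≈ 81.1 °C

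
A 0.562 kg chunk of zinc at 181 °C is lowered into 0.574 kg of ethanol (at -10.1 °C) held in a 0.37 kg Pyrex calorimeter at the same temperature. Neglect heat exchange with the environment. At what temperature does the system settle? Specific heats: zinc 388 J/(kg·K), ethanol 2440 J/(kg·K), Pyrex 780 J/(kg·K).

Net heat exchanged in the isolated system is zero:
0.562×388×(T − 181) + 0.574×2440×(T − (-10.1)) + 0.37×780×(T − (-10.1)) = 0
1907.2 T = 22408
T = 22408/1907.2 ≈ 11.75 °C

T_f ≈ 11.7 °C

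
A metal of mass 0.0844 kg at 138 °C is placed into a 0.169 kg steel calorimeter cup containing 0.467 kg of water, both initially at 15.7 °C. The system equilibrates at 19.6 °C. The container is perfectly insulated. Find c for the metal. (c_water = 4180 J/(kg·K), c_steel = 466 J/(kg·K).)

Energy conservation, ΣQ = 0:
0.0844×c×(19.6 − 138) + 0.467×4180×(19.6 − 15.7) + 0.169×466×(19.6 − 15.7) = 0
-9.993 c = -7920.2
c = -7920.2/-9.993 ≈ 792.6 J/(kg·K)

c ≈ 793 J/(kg·K)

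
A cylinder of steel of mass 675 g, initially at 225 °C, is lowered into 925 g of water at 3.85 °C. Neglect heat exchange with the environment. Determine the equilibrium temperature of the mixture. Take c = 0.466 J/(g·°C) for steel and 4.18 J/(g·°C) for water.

T_f ≈ 20.5 °C

With ΣQ=0 the equilibrium temperature is the m·c-weighted mean:
T_f = (314.55·225 + 3866.5·3.85) / (314.55 + 3866.5)
    = 85660 / 4181 ≈ 20.49 °C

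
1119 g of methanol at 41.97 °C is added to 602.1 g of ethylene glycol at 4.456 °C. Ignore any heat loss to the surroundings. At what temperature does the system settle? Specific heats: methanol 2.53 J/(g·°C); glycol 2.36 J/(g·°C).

Setting the total heat transfer to zero:
1119*2.53*(T − 41.97) + 602.1*2.36*(T − 4.456) = 0
2831.1(T − 41.97) + 1421(T − 4.456) = 0
4252 T = 125152
T = 125152/4252 ≈ 29.43 °C

T_f ≈ 29.4 °C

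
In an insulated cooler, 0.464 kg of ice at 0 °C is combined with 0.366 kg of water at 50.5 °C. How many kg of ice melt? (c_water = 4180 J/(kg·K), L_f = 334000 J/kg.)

m_melted ≈ 0.231 kg

Cooling the water to 0 °C releases 0.366×4180×50.5 = 77259 J.
Melting all 0.464 kg of ice would need 0.464×334000 = 154976 J.
That's not enough to melt it all — equilibrium is at 0 °C with ice remaining.
Mass melted = 77259/334000 ≈ 0.2313 kg.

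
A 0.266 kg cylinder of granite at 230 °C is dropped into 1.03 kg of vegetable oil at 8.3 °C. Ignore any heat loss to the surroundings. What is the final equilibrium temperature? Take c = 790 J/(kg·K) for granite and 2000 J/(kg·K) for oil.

T_f ≈ 28.8 °C

Heat gained plus heat lost sum to zero:
0.266·790·(T − 230) + 1.03·2000·(T − 8.3) = 0
210.14(T − 230) + 2060(T − 8.3) = 0
2270.1 T = 65430
T = 65430/2270.1 ≈ 28.82 °C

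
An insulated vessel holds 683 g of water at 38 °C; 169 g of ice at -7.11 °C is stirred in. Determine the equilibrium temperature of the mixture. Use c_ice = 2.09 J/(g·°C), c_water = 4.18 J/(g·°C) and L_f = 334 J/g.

T_f ≈ 13.9 °C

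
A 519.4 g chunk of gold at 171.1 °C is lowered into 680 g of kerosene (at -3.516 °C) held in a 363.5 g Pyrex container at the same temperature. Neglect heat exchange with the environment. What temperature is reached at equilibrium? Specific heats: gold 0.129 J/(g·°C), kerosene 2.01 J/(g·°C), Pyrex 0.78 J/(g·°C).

T_f ≈ 3.3 °C

Heat gained plus heat lost sum to zero:
519.4×0.129×(T − 171.1) + 680×2.01×(T − (-3.516)) + 363.5×0.78×(T − (-3.516)) = 0
67(T − 171.1) + 1366.8(T − (-3.516)) + 283.53(T − (-3.516)) = 0
1717.3 T = 5661.6
T ≈ 3.30 °C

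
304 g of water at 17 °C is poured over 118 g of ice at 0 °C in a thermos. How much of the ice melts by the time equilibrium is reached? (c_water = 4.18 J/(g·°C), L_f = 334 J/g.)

m_melted ≈ 64.7 g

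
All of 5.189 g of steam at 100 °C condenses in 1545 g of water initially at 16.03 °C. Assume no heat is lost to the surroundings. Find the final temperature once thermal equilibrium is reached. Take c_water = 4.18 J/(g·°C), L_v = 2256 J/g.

T_f ≈ 18.1 °C

Sum of m c ΔT and latent-heat terms is zero:
latent heat released on condensation: 5.189·2256 = 11706
  condensate cools 100→T: 5.189·4.18·(T − 100) = 21.69(T − 100)
  water warms: 1545·4.18·(T − 16.03) = 6458.1(T − 16.03)
6479.8 T = 11706 + 2169 + 103523 = 117399
T ≈ 18.12 °C (< 100 °C, so full condensation is consistent).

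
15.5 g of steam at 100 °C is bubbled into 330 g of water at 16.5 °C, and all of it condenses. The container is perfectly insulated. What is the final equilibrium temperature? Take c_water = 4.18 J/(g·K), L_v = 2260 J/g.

T_f ≈ 44.5 °C

Sum of m c ΔT and latent-heat terms is zero:
latent heat released on condensation: 15.5·2260 = 35030; condensed water 100 °C→T: 64.79(T − 100); water warms: 330·4.18·(T − 16.5) = 1379.4(T − 16.5)
1444.2 T = 35030 + 6479 + 22760 = 64269
T ≈ 44.50 °C — below 100 °C, confirming all the steam condensed.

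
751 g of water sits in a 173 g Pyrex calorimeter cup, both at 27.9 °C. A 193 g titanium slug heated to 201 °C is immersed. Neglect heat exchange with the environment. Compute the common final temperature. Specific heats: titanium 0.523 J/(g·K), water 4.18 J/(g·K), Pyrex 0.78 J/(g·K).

T_f is the heat-capacity-weighted average of the initial temperatures:
T_f = (100.94·201 + 3139.2·27.9 + 134.94·27.9) / (100.94 + 3139.2 + 134.94)
    = 111637 / 3375.1 ≈ 33.08 °C

T_f ≈ 33.1 °C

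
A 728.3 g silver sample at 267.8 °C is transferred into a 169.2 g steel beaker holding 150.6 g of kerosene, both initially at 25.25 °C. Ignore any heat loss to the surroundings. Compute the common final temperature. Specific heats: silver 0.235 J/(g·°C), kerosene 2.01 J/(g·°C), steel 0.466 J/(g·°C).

T_f ≈ 100.4 °C

Setting the total heat transfer to zero:
728.3·0.235·(T − 267.8) + 150.6·2.01·(T − 25.25) + 169.2·0.466·(T − 25.25) = 0
171.15(T − 267.8) + 302.71(T − 25.25) + 78.85(T − 25.25) = 0
(171.15 + 302.71 + 78.85) T = 171.15·267.8 + 302.71·25.25 + 78.85·25.25
T = 55468 / 552.7 = 100 °C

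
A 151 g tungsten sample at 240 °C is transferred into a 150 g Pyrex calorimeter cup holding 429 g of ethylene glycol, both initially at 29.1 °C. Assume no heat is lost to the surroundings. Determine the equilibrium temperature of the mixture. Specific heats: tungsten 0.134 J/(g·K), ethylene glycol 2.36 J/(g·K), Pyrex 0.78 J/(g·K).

Energy conservation, ΣQ = 0:
151*0.134*(T − 240) + 429*2.36*(T − 29.1) + 150*0.78*(T − 29.1) = 0
20.23(T − 240) + 1012.4(T − 29.1) + 117(T − 29.1) = 0
(20.23 + 1012.4 + 117) T = 20.23*240 + 1012.4*29.1 + 117*29.1
T ≈ 32.81 °C

T_f ≈ 32.8 °C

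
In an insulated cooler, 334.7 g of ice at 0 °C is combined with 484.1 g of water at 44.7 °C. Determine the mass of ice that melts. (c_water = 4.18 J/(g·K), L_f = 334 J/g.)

Cooling the water to 0 °C releases 484.1·4.18·44.7 = 90452 J.
To melt every bit of ice: 334.7·334 = 111790 J.
That's not enough to melt it all — equilibrium is at 0 °C with ice remaining.
Mass melted = 90452/334 ≈ 270.8 g.

m_melted ≈ 271 g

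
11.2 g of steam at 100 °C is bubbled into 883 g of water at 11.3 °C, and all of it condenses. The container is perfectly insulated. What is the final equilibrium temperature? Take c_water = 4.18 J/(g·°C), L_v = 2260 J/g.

T_f ≈ 19.2 °C

Conservation of energy gives ΣQ = 0:
latent heat released on condensation: 11.2×2260 = 25312
  condensate cools 100→T: 11.2×4.18×(T − 100) = 46.82(T − 100)
  original water: 3690.9(T − 11.3)
3737.8 T = 25312 + 4681.6 + 41708 = 71701
T ≈ 19.18 °C — below 100 °C, confirming all the steam condensed.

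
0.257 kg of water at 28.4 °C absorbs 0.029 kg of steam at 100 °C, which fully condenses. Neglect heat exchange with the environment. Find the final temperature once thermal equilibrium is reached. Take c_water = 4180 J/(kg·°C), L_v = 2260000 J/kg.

Conservation of energy gives ΣQ = 0:
condense steam: −0.029·2260000 = −65540
  condensed water 100 °C→T: 121.22(T − 100)
  water warms: 0.257·4180·(T − 28.4) = 1074.3(T − 28.4)
1195.5 T = 65540 + 12122 + 30509 = 108171
T ≈ 90.48 °C (< 100 °C, so full condensation is consistent).

T_f ≈ 90.5 °C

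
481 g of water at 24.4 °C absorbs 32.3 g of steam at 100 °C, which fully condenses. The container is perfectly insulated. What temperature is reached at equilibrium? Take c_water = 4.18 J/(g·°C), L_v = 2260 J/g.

Let T be the final temperature. ΣQ_i = 0:
condense steam: −32.3×2260 = −72998
  condensed water 100 °C→T: 135.01(T − 100)
  water warms: 481×4.18×(T − 24.4) = 2010.6(T − 24.4)
2145.6 T = 72998 + 13501 + 49058 = 135558
T ≈ 63.18 °C (< 100 °C, so full condensation is consistent).

T_f ≈ 63.2 °C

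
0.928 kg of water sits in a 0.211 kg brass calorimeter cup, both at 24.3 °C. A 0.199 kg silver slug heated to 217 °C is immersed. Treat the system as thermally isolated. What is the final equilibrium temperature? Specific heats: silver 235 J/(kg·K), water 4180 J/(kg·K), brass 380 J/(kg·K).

T_f ≈ 26.5 °C

Setting the total heat transfer to zero:
0.199×235×(T − 217) + 0.928×4180×(T − 24.3) + 0.211×380×(T − 24.3) = 0
4006 T = 106357
T = 106357 / 4006 = 26.5 °C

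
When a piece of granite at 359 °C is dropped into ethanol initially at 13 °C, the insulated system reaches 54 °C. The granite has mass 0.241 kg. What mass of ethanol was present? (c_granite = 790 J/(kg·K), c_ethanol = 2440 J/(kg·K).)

m ≈ 0.58 kg

Heat lost by the granite = heat gained by the ethanol:
0.241·790·(359 − 54) = m·2440·(54 − 13)
100040 m = 58069  ⇒  m ≈ 0.5805 kg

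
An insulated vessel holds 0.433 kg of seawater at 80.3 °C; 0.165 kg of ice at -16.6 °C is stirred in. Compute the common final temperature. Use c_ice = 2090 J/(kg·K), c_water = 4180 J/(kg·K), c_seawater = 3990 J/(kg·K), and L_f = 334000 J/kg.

Heat gained plus heat lost sum to zero:
warm ice to 0 °C: 0.165×2090×(0 − (-16.6)) = 5724.5; fusion: m_ice L_f = 0.165×334000 = 55110; meltwater 0→T: 0.165×4180×T = 689.7 T; seawater cools: 0.433×3990×(T − 80.3) = 1727.7(T − 80.3)
2417.4 T = 138732 − 60835 = 77897
T ≈ 32.22 °C. Since T > 0 °C, the all-ice-melts assumption holds.

T_f ≈ 32.2 °C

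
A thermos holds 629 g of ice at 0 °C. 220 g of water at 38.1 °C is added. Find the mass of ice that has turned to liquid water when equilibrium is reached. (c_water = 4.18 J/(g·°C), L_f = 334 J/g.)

m_melted ≈ 105 g

Heat available from the water dropping to 0 °C: 220·4.18·38.1 = 35037 J.
Fully melting the ice requires m_ice L_f = 629·334 = 210086 J.
35037 J < 210086 J, so only part of the ice melts and the system sits at 0 °C.
Mass melted = 35037/334 ≈ 104.9 g.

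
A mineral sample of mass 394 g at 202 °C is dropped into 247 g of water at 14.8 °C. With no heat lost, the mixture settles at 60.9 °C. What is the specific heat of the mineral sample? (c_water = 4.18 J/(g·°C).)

Setting the total heat transfer to zero:
394·c·(60.9 − 202) + 247·4.18·(60.9 − 14.8) = 0
-55593 c = -47596
c = -47596/-55593 ≈ 0.8562 J/(g·°C)

c ≈ 0.856 J/(g·°C)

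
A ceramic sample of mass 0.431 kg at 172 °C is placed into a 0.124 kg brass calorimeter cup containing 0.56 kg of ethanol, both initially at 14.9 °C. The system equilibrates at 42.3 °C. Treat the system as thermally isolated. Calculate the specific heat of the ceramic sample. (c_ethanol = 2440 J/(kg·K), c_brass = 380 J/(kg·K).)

c ≈ 693 J/(kg·K)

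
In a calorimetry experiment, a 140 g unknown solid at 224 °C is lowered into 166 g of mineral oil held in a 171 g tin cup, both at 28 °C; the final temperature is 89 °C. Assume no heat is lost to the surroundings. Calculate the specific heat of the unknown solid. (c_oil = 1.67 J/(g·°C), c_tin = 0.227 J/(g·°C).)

Heat gained plus heat lost sum to zero:
140·c·(89 − 224) + 166·1.67·(89 − 28) + 171·0.227·(89 − 28) = 0
-18900 c = -19278
c = -19278/-18900 ≈ 1.02 J/(g·°C)

c ≈ 1.02 J/(g·°C)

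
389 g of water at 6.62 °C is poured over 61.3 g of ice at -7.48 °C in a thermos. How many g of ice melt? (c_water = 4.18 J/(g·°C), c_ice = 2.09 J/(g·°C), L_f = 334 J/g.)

m_melted ≈ 29.4 g

Cooling the water to 0 °C releases 389·4.18·6.62 = 10764 J.
Of that, 61.3·2.09·7.48 = 958.32 J goes to bring the ice to 0 °C, leaving 9805.9 J.
To melt every bit of ice: 61.3·334 = 20474 J.
9805.9 J < 20474 J, so only part of the ice melts and the system sits at 0 °C.
m_melted·334 = 9805.9  ⇒  m_melted ≈ 29.36 g.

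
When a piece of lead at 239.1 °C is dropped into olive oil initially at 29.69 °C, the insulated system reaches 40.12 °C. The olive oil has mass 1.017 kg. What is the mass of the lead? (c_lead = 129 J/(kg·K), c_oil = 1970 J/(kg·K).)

m ≈ 0.814 kg

Energy conservation, ΣQ = 0:
m·129·(40.12 − 239.1) + 1.017·1970·(40.12 − 29.69) = 0
-25668 m = -20896
m = -20896/-25668 ≈ 0.8141 kg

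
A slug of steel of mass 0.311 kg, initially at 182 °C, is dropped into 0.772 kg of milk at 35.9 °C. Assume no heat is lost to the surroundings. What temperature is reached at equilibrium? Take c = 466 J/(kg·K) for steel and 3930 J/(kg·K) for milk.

T_f ≈ 42.6 °C

T_f is the heat-capacity-weighted average of the initial temperatures:
T_f = (144.93×182 + 3034×35.9) / (144.93 + 3034)
    = 135296 / 3178.9 ≈ 42.56 °C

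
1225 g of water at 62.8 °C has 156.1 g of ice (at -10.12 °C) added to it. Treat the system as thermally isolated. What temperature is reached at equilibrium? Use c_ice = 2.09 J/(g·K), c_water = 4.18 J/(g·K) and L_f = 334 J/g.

T_f ≈ 46.1 °C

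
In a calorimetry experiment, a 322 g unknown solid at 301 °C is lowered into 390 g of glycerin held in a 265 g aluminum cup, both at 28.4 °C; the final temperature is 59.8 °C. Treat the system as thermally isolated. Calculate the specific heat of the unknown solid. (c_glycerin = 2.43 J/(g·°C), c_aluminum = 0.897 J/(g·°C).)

Net heat exchanged in the isolated system is zero:
322·c·(59.8 − 301) + 390·2.43·(59.8 − 28.4) + 265·0.897·(59.8 − 28.4) = 0
-77666 c = -37222
c = -37222/-77666 ≈ 0.4793 J/(g·°C)

c ≈ 0.479 J/(g·°C)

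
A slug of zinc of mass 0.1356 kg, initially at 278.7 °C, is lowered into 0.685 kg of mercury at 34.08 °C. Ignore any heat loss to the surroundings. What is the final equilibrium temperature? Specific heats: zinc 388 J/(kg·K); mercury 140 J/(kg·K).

|Q_zinc| = |Q_mercury|:
0.1356·388·(278.7 − T) = 0.685·140·(T − 34.08)
52.61(278.7 − T) = 95.9(T − 34.08)
148.51 T = 17931  ⇒  T ≈ 120.74 °C

T_f ≈ 120.7 °C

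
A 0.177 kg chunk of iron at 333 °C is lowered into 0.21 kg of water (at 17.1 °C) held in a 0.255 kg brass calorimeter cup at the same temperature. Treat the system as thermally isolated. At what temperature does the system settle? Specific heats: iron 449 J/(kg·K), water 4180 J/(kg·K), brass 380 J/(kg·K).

Setting the total heat transfer to zero:
0.177·449·(T − 333) + 0.21·4180·(T − 17.1) + 0.255·380·(T − 17.1) = 0
(79.47 + 877.8 + 96.9) T = 79.47·333 + 877.8·17.1 + 96.9·17.1
T = 43132 / 1054.2 = 40.9 °C

T_f ≈ 40.9 °C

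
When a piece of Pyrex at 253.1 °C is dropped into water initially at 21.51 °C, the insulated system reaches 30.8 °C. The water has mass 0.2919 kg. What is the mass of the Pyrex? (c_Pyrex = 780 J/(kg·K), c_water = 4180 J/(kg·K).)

Setting the total heat transfer to zero:
m·780·(30.8 − 253.1) + 0.2919·4180·(30.8 − 21.51) = 0
-173394 m = -11335
m = -11335/-173394 ≈ 0.06537 kg

m ≈ 0.0654 kg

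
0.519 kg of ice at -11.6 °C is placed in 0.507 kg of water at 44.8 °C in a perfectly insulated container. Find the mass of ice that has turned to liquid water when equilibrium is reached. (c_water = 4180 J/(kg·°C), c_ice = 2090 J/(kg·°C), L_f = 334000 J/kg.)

m_melted ≈ 0.247 kg

Water can give up m c ΔT = 0.507·4180·44.8 = 94943 J before reaching 0 °C.
Of that, 0.519·2090·11.6 = 12583 J goes to bring the ice to 0 °C, leaving 82360 J.
Fully melting the ice requires m_ice L_f = 0.519·334000 = 173346 J.
Since 82360 < 173346 J, not all the ice melts; equilibrium is at 0 °C.
Mass melted = 82360/334000 ≈ 0.2466 kg.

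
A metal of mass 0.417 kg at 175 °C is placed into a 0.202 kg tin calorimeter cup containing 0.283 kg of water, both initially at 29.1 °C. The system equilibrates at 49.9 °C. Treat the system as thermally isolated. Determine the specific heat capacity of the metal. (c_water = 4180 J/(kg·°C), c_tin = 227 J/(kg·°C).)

Energy conservation, ΣQ = 0:
0.417×c×(49.9 − 175) + 0.283×4180×(49.9 − 29.1) + 0.202×227×(49.9 − 29.1) = 0
-52.17 c = -25559
c = -25559/-52.17 ≈ 489.9 J/(kg·°C)

c ≈ 490 J/(kg·°C)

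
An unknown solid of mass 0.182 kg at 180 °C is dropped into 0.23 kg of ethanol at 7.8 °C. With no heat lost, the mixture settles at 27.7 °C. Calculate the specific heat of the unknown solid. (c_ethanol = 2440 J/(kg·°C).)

Heat gained plus heat lost sum to zero:
0.182×c×(27.7 − 180) + 0.23×2440×(27.7 − 7.8) = 0
-27.72 c = -11168
c = -11168/-27.72 ≈ 402.9 J/(kg·°C)

c ≈ 403 J/(kg·°C)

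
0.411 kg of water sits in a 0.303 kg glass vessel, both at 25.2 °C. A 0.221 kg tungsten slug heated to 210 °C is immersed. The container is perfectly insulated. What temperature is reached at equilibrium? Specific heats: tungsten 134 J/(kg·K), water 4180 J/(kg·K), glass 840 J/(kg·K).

T_f = Σ m_i c_i T_i / Σ m_i c_i:
T_f = (29.61*210 + 1718*25.2 + 254.52*25.2) / (29.61 + 1718 + 254.52)
    = 55926 / 2002.1 ≈ 27.93 °C

T_f ≈ 27.9 °C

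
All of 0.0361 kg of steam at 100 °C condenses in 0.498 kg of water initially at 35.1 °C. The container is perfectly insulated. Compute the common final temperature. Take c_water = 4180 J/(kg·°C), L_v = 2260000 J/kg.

Let T be the final temperature. ΣQ_i = 0:
condense steam: −0.0361·2260000 = −81586; condensed water 100 °C→T: 150.9(T − 100); original water: 2081.6(T − 35.1)
2232.5 T = 81586 + 15090 + 73066 = 169741
T ≈ 76.03 °C, under the boiling point, so the assumption holds.

T_f ≈ 76.0 °C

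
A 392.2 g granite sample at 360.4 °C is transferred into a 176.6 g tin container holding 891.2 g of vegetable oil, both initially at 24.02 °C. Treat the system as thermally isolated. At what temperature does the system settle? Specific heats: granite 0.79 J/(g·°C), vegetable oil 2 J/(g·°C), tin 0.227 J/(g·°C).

T_f = Σ m_i c_i T_i / Σ m_i c_i:
T_f = (309.84×360.4 + 1782.4×24.02 + 40.09×24.02) / (309.84 + 1782.4 + 40.09)
    = 155442 / 2132.3 ≈ 72.90 °C

T_f ≈ 72.9 °C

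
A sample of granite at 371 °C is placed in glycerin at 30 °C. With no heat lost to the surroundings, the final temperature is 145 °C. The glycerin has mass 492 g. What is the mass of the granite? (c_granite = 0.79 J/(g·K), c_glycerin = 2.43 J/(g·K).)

m ≈ 770 g

Conservation of energy gives ΣQ = 0:
m·0.79·(145 − 371) + 492·2.43·(145 − 30) = 0
-178.54 m = -137489
m = -137489/-178.54 ≈ 770.1 g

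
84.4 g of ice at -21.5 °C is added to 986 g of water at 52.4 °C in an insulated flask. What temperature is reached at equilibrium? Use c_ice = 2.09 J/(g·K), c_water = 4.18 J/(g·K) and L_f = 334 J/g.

T_f ≈ 41.1 °C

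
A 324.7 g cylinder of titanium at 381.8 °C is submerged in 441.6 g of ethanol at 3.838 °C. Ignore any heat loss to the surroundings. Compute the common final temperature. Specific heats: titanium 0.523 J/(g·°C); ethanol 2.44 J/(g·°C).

Set heat shed by the hot body equal to heat absorbed by the cold body:
324.7×0.523×(381.8 − T) = 441.6×2.44×(T − 3.838)
169.82(381.8 − T) = 1077.5(T − 3.838)
1247.3 T = 68972  ⇒  T ≈ 55.30 °C

T_f ≈ 55.3 °C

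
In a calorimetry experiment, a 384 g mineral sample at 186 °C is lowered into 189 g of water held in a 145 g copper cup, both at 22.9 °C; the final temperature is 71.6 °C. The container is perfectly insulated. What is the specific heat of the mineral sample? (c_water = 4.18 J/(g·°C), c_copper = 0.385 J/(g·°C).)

c ≈ 0.938 J/(g·°C)

Setting the total heat transfer to zero:
384·c·(71.6 − 186) + 189·4.18·(71.6 − 22.9) + 145·0.385·(71.6 − 22.9) = 0
-43930 c = -41193
c = -41193/-43930 ≈ 0.9377 J/(g·°C)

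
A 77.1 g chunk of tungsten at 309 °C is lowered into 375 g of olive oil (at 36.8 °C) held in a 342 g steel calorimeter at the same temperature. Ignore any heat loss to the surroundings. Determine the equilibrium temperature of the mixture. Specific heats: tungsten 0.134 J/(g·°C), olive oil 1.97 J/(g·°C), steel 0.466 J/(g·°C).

Net heat exchanged in the isolated system is zero:
77.1·0.134·(T − 309) + 375·1.97·(T − 36.8) + 342·0.466·(T − 36.8) = 0
10.33(T − 309) + 738.75(T − 36.8) + 159.37(T − 36.8) = 0
908.45 T = 36243
T = 36243/908.45 ≈ 39.90 °C

T_f ≈ 39.9 °C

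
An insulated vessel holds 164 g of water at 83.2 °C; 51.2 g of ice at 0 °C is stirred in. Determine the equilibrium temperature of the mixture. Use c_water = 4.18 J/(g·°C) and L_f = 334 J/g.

T_f ≈ 44.4 °C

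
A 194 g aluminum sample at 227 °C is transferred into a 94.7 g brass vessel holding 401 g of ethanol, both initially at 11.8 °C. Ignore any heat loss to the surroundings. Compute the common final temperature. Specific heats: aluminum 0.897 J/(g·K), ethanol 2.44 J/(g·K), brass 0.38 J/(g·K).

T_f ≈ 43.3 °C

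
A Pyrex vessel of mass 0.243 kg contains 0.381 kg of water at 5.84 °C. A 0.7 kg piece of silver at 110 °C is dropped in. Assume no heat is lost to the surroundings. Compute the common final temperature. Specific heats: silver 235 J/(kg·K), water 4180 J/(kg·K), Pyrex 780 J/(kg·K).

T_f ≈ 14.6 °C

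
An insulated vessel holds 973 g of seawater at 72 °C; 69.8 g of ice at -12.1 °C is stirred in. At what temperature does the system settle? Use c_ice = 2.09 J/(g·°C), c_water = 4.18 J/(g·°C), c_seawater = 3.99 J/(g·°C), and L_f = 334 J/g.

Taking heat into each body as positive, Σ m c ΔT = 0:
ice -12.1→0 °C: 69.8·2.09·12.1 = 1765.2
  fusion: m_ice L_f = 69.8·334 = 23313
  warm the meltwater: 291.76 T
  seawater cools: 973·3.99·(T − 72) = 3882.3(T − 72)
4174 T = 279523 − 25078 = 254445
T ≈ 60.96 °C. Since T > 0 °C, the all-ice-melts assumption holds.

T_f ≈ 61.0 °C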